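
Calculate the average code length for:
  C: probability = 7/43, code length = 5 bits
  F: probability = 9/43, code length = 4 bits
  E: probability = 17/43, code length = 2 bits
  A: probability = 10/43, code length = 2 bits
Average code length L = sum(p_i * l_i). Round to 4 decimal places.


Weighted contributions p_i * l_i:
  C: (7/43) * 5 = 35/43
  F: (9/43) * 4 = 36/43
  E: (17/43) * 2 = 34/43
  A: (10/43) * 2 = 20/43
Sum = (35 + 36 + 34 + 20)/43 = 125/43

L = 125/43 = 2.9070 bits/symbol


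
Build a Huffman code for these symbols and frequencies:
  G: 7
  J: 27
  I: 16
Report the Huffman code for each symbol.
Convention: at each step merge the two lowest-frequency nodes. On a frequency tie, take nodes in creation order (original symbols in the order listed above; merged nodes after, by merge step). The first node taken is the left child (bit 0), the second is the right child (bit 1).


Huffman tree construction:
Step 1: Merge G(7) + I(16) = 23
Step 2: Merge (G+I)(23) + J(27) = 50
Read each symbol's code off the tree from the root (left child = 0, right child = 1).

Codes:
  G: 00 (length 2)
  J: 1 (length 1)
  I: 01 (length 2)
Average code length: 73/50 = 1.4600 bits/symbol


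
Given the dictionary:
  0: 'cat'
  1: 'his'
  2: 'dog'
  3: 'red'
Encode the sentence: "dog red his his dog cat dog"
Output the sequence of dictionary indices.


Look up each word in the dictionary:
  'dog' -> 2
  'red' -> 3
  'his' -> 1
  'his' -> 1
  'dog' -> 2
  'cat' -> 0
  'dog' -> 2

Encoded: [2, 3, 1, 1, 2, 0, 2]


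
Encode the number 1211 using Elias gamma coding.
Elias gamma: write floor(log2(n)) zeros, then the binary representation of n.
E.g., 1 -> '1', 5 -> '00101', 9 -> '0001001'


num_bits = floor(log2(1211)) + 1 = 11
leading_zeros = num_bits - 1 = 10
binary(1211) = 10010111011

Elias gamma(1211) = '0000000000' + '10010111011' = 000000000010010111011 (21 bits)


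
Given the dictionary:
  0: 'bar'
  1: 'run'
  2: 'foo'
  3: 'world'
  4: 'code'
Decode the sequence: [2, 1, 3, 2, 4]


Look up each index in the dictionary:
  2 -> 'foo'
  1 -> 'run'
  3 -> 'world'
  2 -> 'foo'
  4 -> 'code'

Decoded: "foo run world foo code"


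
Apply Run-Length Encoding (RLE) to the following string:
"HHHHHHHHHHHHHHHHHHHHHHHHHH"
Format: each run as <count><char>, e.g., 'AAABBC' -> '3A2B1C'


Scanning runs left to right:
  i=0: run of 'H' x 26 -> '26H'

RLE = 26H


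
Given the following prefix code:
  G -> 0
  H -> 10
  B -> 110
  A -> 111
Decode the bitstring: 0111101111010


Decoding step by step:
Bits 0 -> G
Bits 111 -> A
Bits 10 -> H
Bits 111 -> A
Bits 10 -> H
Bits 10 -> H


Decoded message: GAHAHH


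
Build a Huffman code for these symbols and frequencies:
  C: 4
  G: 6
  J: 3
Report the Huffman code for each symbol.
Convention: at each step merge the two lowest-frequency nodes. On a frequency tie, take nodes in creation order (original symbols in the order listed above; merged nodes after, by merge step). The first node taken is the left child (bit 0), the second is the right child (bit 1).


Huffman tree construction:
Step 1: Merge J(3) + C(4) = 7
Step 2: Merge G(6) + (J+C)(7) = 13
Read each symbol's code off the tree from the root (left child = 0, right child = 1).

Codes:
  C: 11 (length 2)
  G: 0 (length 1)
  J: 10 (length 2)
Average code length: 20/13 = 1.5385 bits/symbol


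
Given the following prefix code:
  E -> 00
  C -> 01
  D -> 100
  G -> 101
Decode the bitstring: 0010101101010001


Decoding step by step:
Bits 00 -> E
Bits 101 -> G
Bits 01 -> C
Bits 101 -> G
Bits 01 -> C
Bits 00 -> E
Bits 01 -> C


Decoded message: EGCGCEC


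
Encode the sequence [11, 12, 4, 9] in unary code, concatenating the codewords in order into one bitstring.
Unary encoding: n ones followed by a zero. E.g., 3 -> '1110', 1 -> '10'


Encode each number as n ones followed by a terminating 0:
  11 -> 111111111110 (12 bits)
  12 -> 1111111111110 (13 bits)
  4 -> 11110 (5 bits)
  9 -> 1111111110 (10 bits)
Total length = 12 + 13 + 5 + 10 = 40 bits.

Unary([11, 12, 4, 9]) = 1111111111101111111111110111101111111110 (40 bits)


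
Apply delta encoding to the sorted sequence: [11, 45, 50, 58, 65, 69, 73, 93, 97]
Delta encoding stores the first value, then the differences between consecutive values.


First value: 11
Deltas:
  45 - 11 = 34
  50 - 45 = 5
  58 - 50 = 8
  65 - 58 = 7
  69 - 65 = 4
  73 - 69 = 4
  93 - 73 = 20
  97 - 93 = 4


Delta encoded: [11, 34, 5, 8, 7, 4, 4, 20, 4]


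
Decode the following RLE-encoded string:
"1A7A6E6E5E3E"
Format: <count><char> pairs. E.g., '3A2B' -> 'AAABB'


Expanding each <count><char> pair:
  1A -> 'A'
  7A -> 'AAAAAAA'
  6E -> 'EEEEEE'
  6E -> 'EEEEEE'
  5E -> 'EEEEE'
  3E -> 'EEE'

Decoded = AAAAAAAAEEEEEEEEEEEEEEEEEEEE


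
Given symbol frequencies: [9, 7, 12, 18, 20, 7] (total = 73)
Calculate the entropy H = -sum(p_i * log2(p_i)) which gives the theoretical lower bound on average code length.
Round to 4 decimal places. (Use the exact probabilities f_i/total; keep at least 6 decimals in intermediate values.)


Per-symbol terms -p_i * log2(p_i) with p_i = f_i/73:
  p = 9/73 = 0.123288: log2(p) = -3.019900, -p*log2(p) = 0.372316
  p = 7/73 = 0.095890: log2(p) = -3.382470, -p*log2(p) = 0.324346
  p = 12/73 = 0.164384: log2(p) = -2.604862, -p*log2(p) = 0.428197
  p = 18/73 = 0.246575: log2(p) = -2.019900, -p*log2(p) = 0.498057
  p = 20/73 = 0.273973: log2(p) = -1.867896, -p*log2(p) = 0.511752
  p = 7/73 = 0.095890: log2(p) = -3.382470, -p*log2(p) = 0.324346
H = 0.372316 + 0.324346 + 0.428197 + 0.498057 + 0.511752 + 0.324346 = 2.459014

H = 2.459 bits/symbol


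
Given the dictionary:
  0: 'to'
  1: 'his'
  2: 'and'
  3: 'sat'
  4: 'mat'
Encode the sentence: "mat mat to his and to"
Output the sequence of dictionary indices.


Look up each word in the dictionary:
  'mat' -> 4
  'mat' -> 4
  'to' -> 0
  'his' -> 1
  'and' -> 2
  'to' -> 0

Encoded: [4, 4, 0, 1, 2, 0]


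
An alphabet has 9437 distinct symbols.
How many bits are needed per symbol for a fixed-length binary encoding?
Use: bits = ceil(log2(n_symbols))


log2(9437) = 13.2041
Bracket: 2^13 = 8192 < 9437 <= 2^14 = 16384
So ceil(log2(9437)) = 14

bits = ceil(log2(9437)) = ceil(13.2041) = 14 bits


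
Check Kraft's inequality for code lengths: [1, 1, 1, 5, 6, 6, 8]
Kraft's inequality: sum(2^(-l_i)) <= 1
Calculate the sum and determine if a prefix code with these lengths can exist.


Sum = 2^(-1) + 2^(-1) + 2^(-1) + 2^(-5) + 2^(-6) + 2^(-6) + 2^(-8)
    = 0.5 + 0.5 + 0.5 + 0.03125 + 0.015625 + 0.015625 + 0.00390625
    = 401/256 = 1.56640625
Since 1.56640625 > 1, Kraft's inequality is NOT satisfied.
A prefix code with these lengths CANNOT exist.

Kraft sum = 1.56640625. Not satisfied.


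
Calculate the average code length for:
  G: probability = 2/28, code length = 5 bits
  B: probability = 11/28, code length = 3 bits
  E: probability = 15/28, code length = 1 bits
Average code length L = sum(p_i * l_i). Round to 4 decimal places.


Weighted contributions p_i * l_i:
  G: (2/28) * 5 = 10/28
  B: (11/28) * 3 = 33/28
  E: (15/28) * 1 = 15/28
Sum = (10 + 33 + 15)/28 = 58/28

L = 58/28 = 2.0714 bits/symbol


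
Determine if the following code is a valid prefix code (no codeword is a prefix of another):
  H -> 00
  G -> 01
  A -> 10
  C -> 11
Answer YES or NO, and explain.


Checking each pair (does one codeword prefix another?):
  H='00' vs G='01': no prefix
  H='00' vs A='10': no prefix
  H='00' vs C='11': no prefix
  G='01' vs H='00': no prefix
  G='01' vs A='10': no prefix
  G='01' vs C='11': no prefix
  A='10' vs H='00': no prefix
  A='10' vs G='01': no prefix
  A='10' vs C='11': no prefix
  C='11' vs H='00': no prefix
  C='11' vs G='01': no prefix
  C='11' vs A='10': no prefix
No violation found over all pairs.

YES -- this is a valid prefix code. No codeword is a prefix of any other codeword.


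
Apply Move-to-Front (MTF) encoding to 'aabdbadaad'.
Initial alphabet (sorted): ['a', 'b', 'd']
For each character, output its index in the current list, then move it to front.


MTF encoding:
'a': index 0 in ['a', 'b', 'd'] -> ['a', 'b', 'd']
'a': index 0 in ['a', 'b', 'd'] -> ['a', 'b', 'd']
'b': index 1 in ['a', 'b', 'd'] -> ['b', 'a', 'd']
'd': index 2 in ['b', 'a', 'd'] -> ['d', 'b', 'a']
'b': index 1 in ['d', 'b', 'a'] -> ['b', 'd', 'a']
'a': index 2 in ['b', 'd', 'a'] -> ['a', 'b', 'd']
'd': index 2 in ['a', 'b', 'd'] -> ['d', 'a', 'b']
'a': index 1 in ['d', 'a', 'b'] -> ['a', 'd', 'b']
'a': index 0 in ['a', 'd', 'b'] -> ['a', 'd', 'b']
'd': index 1 in ['a', 'd', 'b'] -> ['d', 'a', 'b']


Output: [0, 0, 1, 2, 1, 2, 2, 1, 0, 1]


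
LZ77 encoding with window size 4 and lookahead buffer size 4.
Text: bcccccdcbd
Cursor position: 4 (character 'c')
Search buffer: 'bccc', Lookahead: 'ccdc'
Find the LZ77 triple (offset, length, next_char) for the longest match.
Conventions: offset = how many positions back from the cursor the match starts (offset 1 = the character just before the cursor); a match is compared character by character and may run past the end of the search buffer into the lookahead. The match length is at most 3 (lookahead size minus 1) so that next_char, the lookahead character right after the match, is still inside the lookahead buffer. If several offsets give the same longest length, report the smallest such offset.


Try each offset into the search buffer:
  offset=1 (pos 3, char 'c'): match length 2
  offset=2 (pos 2, char 'c'): match length 2
  offset=3 (pos 1, char 'c'): match length 2
  offset=4 (pos 0, char 'b'): match length 0
Longest match has length 2, found at offsets 1, 2, 3; take the smallest, offset 1.
next_char = character at position 4 + 2 = 6 -> 'd'

Best match: offset=1, length=2 (matching 'cc' starting at position 3)
LZ77 triple: (1, 2, 'd')


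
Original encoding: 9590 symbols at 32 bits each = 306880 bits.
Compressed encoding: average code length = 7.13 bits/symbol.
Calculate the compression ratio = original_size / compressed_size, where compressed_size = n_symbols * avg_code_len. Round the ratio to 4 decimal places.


original_size = n_symbols * orig_bits = 9590 * 32 = 306880 bits
compressed_size = n_symbols * avg_code_len = 9590 * 7.13 = 68376.7 bits
ratio = original_size / compressed_size = 306880 / 68376.7 = 4.4881

Compression ratio = 4.4881


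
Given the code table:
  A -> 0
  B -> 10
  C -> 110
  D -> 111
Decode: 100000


Decoding:
10 -> B
0 -> A
0 -> A
0 -> A
0 -> A


Result: BAAAA


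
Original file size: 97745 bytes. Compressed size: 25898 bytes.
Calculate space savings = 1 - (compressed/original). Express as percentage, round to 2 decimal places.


ratio = compressed/original = 25898/97745 = 0.264955
savings = 1 - ratio = 1 - 0.264955 = 0.735045
as a percentage: 0.735045 * 100 = 73.5%

Space savings = 1 - 25898/97745 = 73.5%


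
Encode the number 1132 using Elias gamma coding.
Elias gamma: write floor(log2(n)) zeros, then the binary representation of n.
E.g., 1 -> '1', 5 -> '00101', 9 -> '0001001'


num_bits = floor(log2(1132)) + 1 = 11
leading_zeros = num_bits - 1 = 10
binary(1132) = 10001101100

Elias gamma(1132) = '0000000000' + '10001101100' = 000000000010001101100 (21 bits)


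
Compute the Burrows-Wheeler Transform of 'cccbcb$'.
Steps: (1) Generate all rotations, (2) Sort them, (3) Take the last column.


Rotations (sorted):
  0: $cccbcb -> last char: b
  1: b$cccbc -> last char: c
  2: bcb$ccc -> last char: c
  3: cb$cccb -> last char: b
  4: cbcb$cc -> last char: c
  5: ccbcb$c -> last char: c
  6: cccbcb$ -> last char: $


BWT = bccbcc$


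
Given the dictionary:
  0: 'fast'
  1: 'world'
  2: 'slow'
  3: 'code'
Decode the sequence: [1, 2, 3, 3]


Look up each index in the dictionary:
  1 -> 'world'
  2 -> 'slow'
  3 -> 'code'
  3 -> 'code'

Decoded: "world slow code code"


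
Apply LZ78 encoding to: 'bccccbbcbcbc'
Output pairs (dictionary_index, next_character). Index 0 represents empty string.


LZ78 encoding steps:
Dictionary: {0: ''}
Step 1: w='' (idx 0), next='b' -> output (0, 'b'), add 'b' as idx 1
Step 2: w='' (idx 0), next='c' -> output (0, 'c'), add 'c' as idx 2
Step 3: w='c' (idx 2), next='c' -> output (2, 'c'), add 'cc' as idx 3
Step 4: w='c' (idx 2), next='b' -> output (2, 'b'), add 'cb' as idx 4
Step 5: w='b' (idx 1), next='c' -> output (1, 'c'), add 'bc' as idx 5
Step 6: w='bc' (idx 5), next='b' -> output (5, 'b'), add 'bcb' as idx 6
Step 7: w='c' (idx 2), end of input -> output (2, '')


Encoded: [(0, 'b'), (0, 'c'), (2, 'c'), (2, 'b'), (1, 'c'), (5, 'b'), (2, '')]


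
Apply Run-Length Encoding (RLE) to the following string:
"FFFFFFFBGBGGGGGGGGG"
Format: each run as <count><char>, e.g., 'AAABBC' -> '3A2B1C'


Scanning runs left to right:
  i=0: run of 'F' x 7 -> '7F'
  i=7: run of 'B' x 1 -> '1B'
  i=8: run of 'G' x 1 -> '1G'
  i=9: run of 'B' x 1 -> '1B'
  i=10: run of 'G' x 9 -> '9G'

RLE = 7F1B1G1B9G


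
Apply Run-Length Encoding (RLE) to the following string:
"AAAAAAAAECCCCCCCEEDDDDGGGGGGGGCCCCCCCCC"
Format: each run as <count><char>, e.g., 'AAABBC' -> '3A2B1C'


Scanning runs left to right:
  i=0: run of 'A' x 8 -> '8A'
  i=8: run of 'E' x 1 -> '1E'
  i=9: run of 'C' x 7 -> '7C'
  i=16: run of 'E' x 2 -> '2E'
  i=18: run of 'D' x 4 -> '4D'
  i=22: run of 'G' x 8 -> '8G'
  i=30: run of 'C' x 9 -> '9C'

RLE = 8A1E7C2E4D8G9C


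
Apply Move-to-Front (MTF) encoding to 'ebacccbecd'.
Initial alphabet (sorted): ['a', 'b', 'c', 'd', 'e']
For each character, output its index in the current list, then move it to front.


MTF encoding:
'e': index 4 in ['a', 'b', 'c', 'd', 'e'] -> ['e', 'a', 'b', 'c', 'd']
'b': index 2 in ['e', 'a', 'b', 'c', 'd'] -> ['b', 'e', 'a', 'c', 'd']
'a': index 2 in ['b', 'e', 'a', 'c', 'd'] -> ['a', 'b', 'e', 'c', 'd']
'c': index 3 in ['a', 'b', 'e', 'c', 'd'] -> ['c', 'a', 'b', 'e', 'd']
'c': index 0 in ['c', 'a', 'b', 'e', 'd'] -> ['c', 'a', 'b', 'e', 'd']
'c': index 0 in ['c', 'a', 'b', 'e', 'd'] -> ['c', 'a', 'b', 'e', 'd']
'b': index 2 in ['c', 'a', 'b', 'e', 'd'] -> ['b', 'c', 'a', 'e', 'd']
'e': index 3 in ['b', 'c', 'a', 'e', 'd'] -> ['e', 'b', 'c', 'a', 'd']
'c': index 2 in ['e', 'b', 'c', 'a', 'd'] -> ['c', 'e', 'b', 'a', 'd']
'd': index 4 in ['c', 'e', 'b', 'a', 'd'] -> ['d', 'c', 'e', 'b', 'a']


Output: [4, 2, 2, 3, 0, 0, 2, 3, 2, 4]


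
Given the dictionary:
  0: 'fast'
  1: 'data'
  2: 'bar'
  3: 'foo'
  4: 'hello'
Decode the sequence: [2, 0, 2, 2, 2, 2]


Look up each index in the dictionary:
  2 -> 'bar'
  0 -> 'fast'
  2 -> 'bar'
  2 -> 'bar'
  2 -> 'bar'
  2 -> 'bar'

Decoded: "bar fast bar bar bar bar"


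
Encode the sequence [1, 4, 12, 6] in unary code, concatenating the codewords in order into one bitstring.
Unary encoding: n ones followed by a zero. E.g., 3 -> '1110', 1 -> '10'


Encode each number as n ones followed by a terminating 0:
  1 -> 10 (2 bits)
  4 -> 11110 (5 bits)
  12 -> 1111111111110 (13 bits)
  6 -> 1111110 (7 bits)
Total length = 2 + 5 + 13 + 7 = 27 bits.

Unary([1, 4, 12, 6]) = 101111011111111111101111110 (27 bits)


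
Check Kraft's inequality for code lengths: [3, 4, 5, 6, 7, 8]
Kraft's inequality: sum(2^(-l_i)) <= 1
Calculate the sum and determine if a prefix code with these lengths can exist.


Sum = 2^(-3) + 2^(-4) + 2^(-5) + 2^(-6) + 2^(-7) + 2^(-8)
    = 0.125 + 0.0625 + 0.03125 + 0.015625 + 0.0078125 + 0.00390625
    = 63/256 = 0.24609375
Since 0.24609375 <= 1, Kraft's inequality IS satisfied.
A prefix code with these lengths CAN exist.

Kraft sum = 0.24609375. Satisfied.


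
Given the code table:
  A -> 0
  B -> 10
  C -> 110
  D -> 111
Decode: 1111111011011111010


Decoding:
111 -> D
111 -> D
10 -> B
110 -> C
111 -> D
110 -> C
10 -> B


Result: DDBCDCB


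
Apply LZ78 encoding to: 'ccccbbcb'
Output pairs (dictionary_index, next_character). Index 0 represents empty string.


LZ78 encoding steps:
Dictionary: {0: ''}
Step 1: w='' (idx 0), next='c' -> output (0, 'c'), add 'c' as idx 1
Step 2: w='c' (idx 1), next='c' -> output (1, 'c'), add 'cc' as idx 2
Step 3: w='c' (idx 1), next='b' -> output (1, 'b'), add 'cb' as idx 3
Step 4: w='' (idx 0), next='b' -> output (0, 'b'), add 'b' as idx 4
Step 5: w='cb' (idx 3), end of input -> output (3, '')


Encoded: [(0, 'c'), (1, 'c'), (1, 'b'), (0, 'b'), (3, '')]


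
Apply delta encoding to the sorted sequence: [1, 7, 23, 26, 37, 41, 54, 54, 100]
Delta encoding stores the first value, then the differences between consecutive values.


First value: 1
Deltas:
  7 - 1 = 6
  23 - 7 = 16
  26 - 23 = 3
  37 - 26 = 11
  41 - 37 = 4
  54 - 41 = 13
  54 - 54 = 0
  100 - 54 = 46


Delta encoded: [1, 6, 16, 3, 11, 4, 13, 0, 46]


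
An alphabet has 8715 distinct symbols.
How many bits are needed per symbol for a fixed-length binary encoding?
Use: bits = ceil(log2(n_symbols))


log2(8715) = 13.0893
Bracket: 2^13 = 8192 < 8715 <= 2^14 = 16384
So ceil(log2(8715)) = 14

bits = ceil(log2(8715)) = ceil(13.0893) = 14 bits


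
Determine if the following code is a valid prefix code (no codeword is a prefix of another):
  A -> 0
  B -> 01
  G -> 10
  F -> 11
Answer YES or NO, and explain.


Checking each pair (does one codeword prefix another?):
  A='0' vs B='01': prefix -- VIOLATION

NO -- this is NOT a valid prefix code. A (0) is a prefix of B (01).


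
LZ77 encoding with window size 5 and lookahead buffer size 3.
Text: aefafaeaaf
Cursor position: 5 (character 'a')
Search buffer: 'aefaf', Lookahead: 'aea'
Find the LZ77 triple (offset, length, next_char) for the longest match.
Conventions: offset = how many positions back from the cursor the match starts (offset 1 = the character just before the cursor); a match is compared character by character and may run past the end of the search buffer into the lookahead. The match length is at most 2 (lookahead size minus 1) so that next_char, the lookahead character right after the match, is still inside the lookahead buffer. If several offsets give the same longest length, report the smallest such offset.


Try each offset into the search buffer:
  offset=1 (pos 4, char 'f'): match length 0
  offset=2 (pos 3, char 'a'): match length 1
  offset=3 (pos 2, char 'f'): match length 0
  offset=4 (pos 1, char 'e'): match length 0
  offset=5 (pos 0, char 'a'): match length 2
Longest match has length 2 at offset 5.
next_char = character at position 5 + 2 = 7 -> 'a'

Best match: offset=5, length=2 (matching 'ae' starting at position 0)
LZ77 triple: (5, 2, 'a')


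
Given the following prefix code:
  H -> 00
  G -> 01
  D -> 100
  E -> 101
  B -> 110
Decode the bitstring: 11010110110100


Decoding step by step:
Bits 110 -> B
Bits 101 -> E
Bits 101 -> E
Bits 101 -> E
Bits 00 -> H


Decoded message: BEEEH


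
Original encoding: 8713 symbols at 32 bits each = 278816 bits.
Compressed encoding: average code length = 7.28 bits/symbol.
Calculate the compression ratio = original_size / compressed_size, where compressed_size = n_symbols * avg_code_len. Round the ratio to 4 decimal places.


original_size = n_symbols * orig_bits = 8713 * 32 = 278816 bits
compressed_size = n_symbols * avg_code_len = 8713 * 7.28 = 63430.64 bits
ratio = original_size / compressed_size = 278816 / 63430.64 = 4.3956

Compression ratio = 4.3956


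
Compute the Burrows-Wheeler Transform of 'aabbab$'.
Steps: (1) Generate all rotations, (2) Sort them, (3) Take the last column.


Rotations (sorted):
  0: $aabbab -> last char: b
  1: aabbab$ -> last char: $
  2: ab$aabb -> last char: b
  3: abbab$a -> last char: a
  4: b$aabba -> last char: a
  5: bab$aab -> last char: b
  6: bbab$aa -> last char: a


BWT = b$baaba


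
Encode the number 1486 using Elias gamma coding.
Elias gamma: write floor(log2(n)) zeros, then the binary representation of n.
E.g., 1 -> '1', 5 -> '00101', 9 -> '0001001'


num_bits = floor(log2(1486)) + 1 = 11
leading_zeros = num_bits - 1 = 10
binary(1486) = 10111001110

Elias gamma(1486) = '0000000000' + '10111001110' = 000000000010111001110 (21 bits)


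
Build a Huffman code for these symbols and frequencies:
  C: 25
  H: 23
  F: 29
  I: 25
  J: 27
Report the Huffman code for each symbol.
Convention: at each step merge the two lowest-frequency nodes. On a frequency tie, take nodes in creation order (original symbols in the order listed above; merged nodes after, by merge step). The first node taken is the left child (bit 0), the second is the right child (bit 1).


Huffman tree construction:
Step 1: Merge H(23) + C(25) = 48
Step 2: Merge I(25) + J(27) = 52
Step 3: Merge F(29) + (H+C)(48) = 77
Step 4: Merge (I+J)(52) + (F+(H+C))(77) = 129
Read each symbol's code off the tree from the root (left child = 0, right child = 1).

Codes:
  C: 111 (length 3)
  H: 110 (length 3)
  F: 10 (length 2)
  I: 00 (length 2)
  J: 01 (length 2)
Average code length: 306/129 = 2.3721 bits/symbol


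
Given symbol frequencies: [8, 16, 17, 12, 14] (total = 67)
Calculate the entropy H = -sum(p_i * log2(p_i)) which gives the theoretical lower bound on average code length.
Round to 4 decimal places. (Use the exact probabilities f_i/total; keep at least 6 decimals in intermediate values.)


Per-symbol terms -p_i * log2(p_i) with p_i = f_i/67:
  p = 8/67 = 0.119403: log2(p) = -3.066089, -p*log2(p) = 0.366100
  p = 16/67 = 0.238806: log2(p) = -2.066089, -p*log2(p) = 0.493394
  p = 17/67 = 0.253731: log2(p) = -1.978626, -p*log2(p) = 0.502040
  p = 12/67 = 0.179104: log2(p) = -2.481127, -p*log2(p) = 0.444381
  p = 14/67 = 0.208955: log2(p) = -2.258734, -p*log2(p) = 0.471974
H = 0.366100 + 0.493394 + 0.502040 + 0.444381 + 0.471974 = 2.277889

H = 2.2779 bits/symbol


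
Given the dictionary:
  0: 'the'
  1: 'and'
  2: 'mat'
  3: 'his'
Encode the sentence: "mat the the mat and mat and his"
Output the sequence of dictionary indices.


Look up each word in the dictionary:
  'mat' -> 2
  'the' -> 0
  'the' -> 0
  'mat' -> 2
  'and' -> 1
  'mat' -> 2
  'and' -> 1
  'his' -> 3

Encoded: [2, 0, 0, 2, 1, 2, 1, 3]


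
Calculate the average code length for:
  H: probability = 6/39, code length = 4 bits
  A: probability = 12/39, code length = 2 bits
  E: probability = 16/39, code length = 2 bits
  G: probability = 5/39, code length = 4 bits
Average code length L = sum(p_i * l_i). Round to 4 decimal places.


Weighted contributions p_i * l_i:
  H: (6/39) * 4 = 24/39
  A: (12/39) * 2 = 24/39
  E: (16/39) * 2 = 32/39
  G: (5/39) * 4 = 20/39
Sum = (24 + 24 + 32 + 20)/39 = 100/39

L = 100/39 = 2.5641 bits/symbol


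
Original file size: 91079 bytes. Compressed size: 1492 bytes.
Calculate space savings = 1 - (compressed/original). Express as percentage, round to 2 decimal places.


ratio = compressed/original = 1492/91079 = 0.016381
savings = 1 - ratio = 1 - 0.016381 = 0.983619
as a percentage: 0.983619 * 100 = 98.36%

Space savings = 1 - 1492/91079 = 98.36%


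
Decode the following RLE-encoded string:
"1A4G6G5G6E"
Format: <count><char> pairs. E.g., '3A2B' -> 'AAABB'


Expanding each <count><char> pair:
  1A -> 'A'
  4G -> 'GGGG'
  6G -> 'GGGGGG'
  5G -> 'GGGGG'
  6E -> 'EEEEEE'

Decoded = AGGGGGGGGGGGGGGGEEEEEE


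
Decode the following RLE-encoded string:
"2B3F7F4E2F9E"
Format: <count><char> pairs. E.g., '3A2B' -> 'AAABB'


Expanding each <count><char> pair:
  2B -> 'BB'
  3F -> 'FFF'
  7F -> 'FFFFFFF'
  4E -> 'EEEE'
  2F -> 'FF'
  9E -> 'EEEEEEEEE'

Decoded = BBFFFFFFFFFFEEEEFFEEEEEEEEE


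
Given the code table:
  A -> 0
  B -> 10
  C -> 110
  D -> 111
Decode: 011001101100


Decoding:
0 -> A
110 -> C
0 -> A
110 -> C
110 -> C
0 -> A


Result: ACACCA


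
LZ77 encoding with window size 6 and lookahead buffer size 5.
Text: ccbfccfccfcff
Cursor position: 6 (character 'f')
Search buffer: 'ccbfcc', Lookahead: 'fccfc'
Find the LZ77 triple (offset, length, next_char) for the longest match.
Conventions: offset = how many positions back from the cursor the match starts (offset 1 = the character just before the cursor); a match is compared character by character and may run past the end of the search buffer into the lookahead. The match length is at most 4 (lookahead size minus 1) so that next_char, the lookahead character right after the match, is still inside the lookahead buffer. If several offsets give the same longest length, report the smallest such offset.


Try each offset into the search buffer:
  offset=1 (pos 5, char 'c'): match length 0
  offset=2 (pos 4, char 'c'): match length 0
  offset=3 (pos 3, char 'f'): match length 4
  offset=4 (pos 2, char 'b'): match length 0
  offset=5 (pos 1, char 'c'): match length 0
  offset=6 (pos 0, char 'c'): match length 0
Longest match has length 4 at offset 3.
next_char = character at position 6 + 4 = 10 -> 'c'

Best match: offset=3, length=4 (matching 'fccf' starting at position 3)
LZ77 triple: (3, 4, 'c')


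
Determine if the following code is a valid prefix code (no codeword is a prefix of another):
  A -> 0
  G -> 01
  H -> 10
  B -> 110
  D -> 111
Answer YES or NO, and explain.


Checking each pair (does one codeword prefix another?):
  A='0' vs G='01': prefix -- VIOLATION

NO -- this is NOT a valid prefix code. A (0) is a prefix of G (01).


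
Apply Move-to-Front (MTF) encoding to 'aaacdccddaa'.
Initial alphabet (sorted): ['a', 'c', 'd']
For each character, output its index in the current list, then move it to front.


MTF encoding:
'a': index 0 in ['a', 'c', 'd'] -> ['a', 'c', 'd']
'a': index 0 in ['a', 'c', 'd'] -> ['a', 'c', 'd']
'a': index 0 in ['a', 'c', 'd'] -> ['a', 'c', 'd']
'c': index 1 in ['a', 'c', 'd'] -> ['c', 'a', 'd']
'd': index 2 in ['c', 'a', 'd'] -> ['d', 'c', 'a']
'c': index 1 in ['d', 'c', 'a'] -> ['c', 'd', 'a']
'c': index 0 in ['c', 'd', 'a'] -> ['c', 'd', 'a']
'd': index 1 in ['c', 'd', 'a'] -> ['d', 'c', 'a']
'd': index 0 in ['d', 'c', 'a'] -> ['d', 'c', 'a']
'a': index 2 in ['d', 'c', 'a'] -> ['a', 'd', 'c']
'a': index 0 in ['a', 'd', 'c'] -> ['a', 'd', 'c']


Output: [0, 0, 0, 1, 2, 1, 0, 1, 0, 2, 0]


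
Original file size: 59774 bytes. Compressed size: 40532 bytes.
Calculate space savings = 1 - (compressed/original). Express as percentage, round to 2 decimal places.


ratio = compressed/original = 40532/59774 = 0.678087
savings = 1 - ratio = 1 - 0.678087 = 0.321913
as a percentage: 0.321913 * 100 = 32.19%

Space savings = 1 - 40532/59774 = 32.19%


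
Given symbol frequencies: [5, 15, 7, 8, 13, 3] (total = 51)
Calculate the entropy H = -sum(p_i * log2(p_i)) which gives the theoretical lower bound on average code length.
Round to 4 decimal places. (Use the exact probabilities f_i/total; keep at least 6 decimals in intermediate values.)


Per-symbol terms -p_i * log2(p_i) with p_i = f_i/51:
  p = 5/51 = 0.098039: log2(p) = -3.350497, -p*log2(p) = 0.328480
  p = 15/51 = 0.294118: log2(p) = -1.765535, -p*log2(p) = 0.519275
  p = 7/51 = 0.137255: log2(p) = -2.865070, -p*log2(p) = 0.393245
  p = 8/51 = 0.156863: log2(p) = -2.672425, -p*log2(p) = 0.419204
  p = 13/51 = 0.254902: log2(p) = -1.971986, -p*log2(p) = 0.502663
  p = 3/51 = 0.058824: log2(p) = -4.087463, -p*log2(p) = 0.240439
H = 0.328480 + 0.519275 + 0.393245 + 0.419204 + 0.502663 + 0.240439 = 2.403306

H = 2.4033 bits/symbol


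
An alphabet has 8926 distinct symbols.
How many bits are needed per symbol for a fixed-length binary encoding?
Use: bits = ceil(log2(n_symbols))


log2(8926) = 13.1238
Bracket: 2^13 = 8192 < 8926 <= 2^14 = 16384
So ceil(log2(8926)) = 14

bits = ceil(log2(8926)) = ceil(13.1238) = 14 bits


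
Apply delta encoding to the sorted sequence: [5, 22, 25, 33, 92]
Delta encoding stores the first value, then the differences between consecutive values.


First value: 5
Deltas:
  22 - 5 = 17
  25 - 22 = 3
  33 - 25 = 8
  92 - 33 = 59


Delta encoded: [5, 17, 3, 8, 59]


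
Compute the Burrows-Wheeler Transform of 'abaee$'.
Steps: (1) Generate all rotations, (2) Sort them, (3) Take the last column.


Rotations (sorted):
  0: $abaee -> last char: e
  1: abaee$ -> last char: $
  2: aee$ab -> last char: b
  3: baee$a -> last char: a
  4: e$abae -> last char: e
  5: ee$aba -> last char: a


BWT = e$baea


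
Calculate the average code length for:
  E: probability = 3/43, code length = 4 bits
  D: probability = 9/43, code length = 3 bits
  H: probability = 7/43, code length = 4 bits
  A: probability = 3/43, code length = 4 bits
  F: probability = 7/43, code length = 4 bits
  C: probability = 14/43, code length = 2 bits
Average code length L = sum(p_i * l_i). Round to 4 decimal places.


Weighted contributions p_i * l_i:
  E: (3/43) * 4 = 12/43
  D: (9/43) * 3 = 27/43
  H: (7/43) * 4 = 28/43
  A: (3/43) * 4 = 12/43
  F: (7/43) * 4 = 28/43
  C: (14/43) * 2 = 28/43
Sum = (12 + 27 + 28 + 12 + 28 + 28)/43 = 135/43

L = 135/43 = 3.1395 bits/symbol


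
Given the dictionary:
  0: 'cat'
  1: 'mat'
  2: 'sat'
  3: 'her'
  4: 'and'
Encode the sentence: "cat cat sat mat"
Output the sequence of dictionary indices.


Look up each word in the dictionary:
  'cat' -> 0
  'cat' -> 0
  'sat' -> 2
  'mat' -> 1

Encoded: [0, 0, 2, 1]


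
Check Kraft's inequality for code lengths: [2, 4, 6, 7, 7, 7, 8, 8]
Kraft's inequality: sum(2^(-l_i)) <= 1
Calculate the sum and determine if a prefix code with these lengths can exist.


Sum = 2^(-2) + 2^(-4) + 2^(-6) + 2^(-7) + 2^(-7) + 2^(-7) + 2^(-8) + 2^(-8)
    = 0.25 + 0.0625 + 0.015625 + 0.0078125 + 0.0078125 + 0.0078125 + 0.00390625 + 0.00390625
    = 92/256 = 0.359375
Since 0.359375 <= 1, Kraft's inequality IS satisfied.
A prefix code with these lengths CAN exist.

Kraft sum = 0.359375. Satisfied.


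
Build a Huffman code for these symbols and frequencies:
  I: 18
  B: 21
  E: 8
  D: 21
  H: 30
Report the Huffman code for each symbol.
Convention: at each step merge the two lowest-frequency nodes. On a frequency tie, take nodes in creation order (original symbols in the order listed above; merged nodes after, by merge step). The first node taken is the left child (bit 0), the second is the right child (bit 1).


Huffman tree construction:
Step 1: Merge E(8) + I(18) = 26
Step 2: Merge B(21) + D(21) = 42
Step 3: Merge (E+I)(26) + H(30) = 56
Step 4: Merge (B+D)(42) + ((E+I)+H)(56) = 98
Read each symbol's code off the tree from the root (left child = 0, right child = 1).

Codes:
  I: 101 (length 3)
  B: 00 (length 2)
  E: 100 (length 3)
  D: 01 (length 2)
  H: 11 (length 2)
Average code length: 222/98 = 2.2653 bits/symbol


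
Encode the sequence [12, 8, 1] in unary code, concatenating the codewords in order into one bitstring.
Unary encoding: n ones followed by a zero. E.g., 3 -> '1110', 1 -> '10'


Encode each number as n ones followed by a terminating 0:
  12 -> 1111111111110 (13 bits)
  8 -> 111111110 (9 bits)
  1 -> 10 (2 bits)
Total length = 13 + 9 + 2 = 24 bits.

Unary([12, 8, 1]) = 111111111111011111111010 (24 bits)


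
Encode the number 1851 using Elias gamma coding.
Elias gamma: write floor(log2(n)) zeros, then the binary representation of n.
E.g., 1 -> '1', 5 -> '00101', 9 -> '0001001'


num_bits = floor(log2(1851)) + 1 = 11
leading_zeros = num_bits - 1 = 10
binary(1851) = 11100111011

Elias gamma(1851) = '0000000000' + '11100111011' = 000000000011100111011 (21 bits)


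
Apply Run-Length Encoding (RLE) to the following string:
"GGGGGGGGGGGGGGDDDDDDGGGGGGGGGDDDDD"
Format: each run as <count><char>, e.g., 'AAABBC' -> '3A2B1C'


Scanning runs left to right:
  i=0: run of 'G' x 14 -> '14G'
  i=14: run of 'D' x 6 -> '6D'
  i=20: run of 'G' x 9 -> '9G'
  i=29: run of 'D' x 5 -> '5D'

RLE = 14G6D9G5D


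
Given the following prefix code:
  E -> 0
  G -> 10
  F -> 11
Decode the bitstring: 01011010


Decoding step by step:
Bits 0 -> E
Bits 10 -> G
Bits 11 -> F
Bits 0 -> E
Bits 10 -> G


Decoded message: EGFEG


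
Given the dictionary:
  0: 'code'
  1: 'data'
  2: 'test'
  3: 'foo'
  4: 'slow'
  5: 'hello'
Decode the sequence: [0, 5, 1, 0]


Look up each index in the dictionary:
  0 -> 'code'
  5 -> 'hello'
  1 -> 'data'
  0 -> 'code'

Decoded: "code hello data code"


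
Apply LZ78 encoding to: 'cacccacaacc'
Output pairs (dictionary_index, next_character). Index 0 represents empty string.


LZ78 encoding steps:
Dictionary: {0: ''}
Step 1: w='' (idx 0), next='c' -> output (0, 'c'), add 'c' as idx 1
Step 2: w='' (idx 0), next='a' -> output (0, 'a'), add 'a' as idx 2
Step 3: w='c' (idx 1), next='c' -> output (1, 'c'), add 'cc' as idx 3
Step 4: w='c' (idx 1), next='a' -> output (1, 'a'), add 'ca' as idx 4
Step 5: w='ca' (idx 4), next='a' -> output (4, 'a'), add 'caa' as idx 5
Step 6: w='cc' (idx 3), end of input -> output (3, '')


Encoded: [(0, 'c'), (0, 'a'), (1, 'c'), (1, 'a'), (4, 'a'), (3, '')]


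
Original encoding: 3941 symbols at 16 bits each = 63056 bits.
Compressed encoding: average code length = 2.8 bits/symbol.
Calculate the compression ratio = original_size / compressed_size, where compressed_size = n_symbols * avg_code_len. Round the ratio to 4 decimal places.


original_size = n_symbols * orig_bits = 3941 * 16 = 63056 bits
compressed_size = n_symbols * avg_code_len = 3941 * 2.8 = 11034.8 bits
ratio = original_size / compressed_size = 63056 / 11034.8 = 5.7143

Compression ratio = 5.7143


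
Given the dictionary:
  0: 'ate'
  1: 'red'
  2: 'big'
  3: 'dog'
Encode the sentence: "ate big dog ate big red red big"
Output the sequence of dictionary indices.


Look up each word in the dictionary:
  'ate' -> 0
  'big' -> 2
  'dog' -> 3
  'ate' -> 0
  'big' -> 2
  'red' -> 1
  'red' -> 1
  'big' -> 2

Encoded: [0, 2, 3, 0, 2, 1, 1, 2]


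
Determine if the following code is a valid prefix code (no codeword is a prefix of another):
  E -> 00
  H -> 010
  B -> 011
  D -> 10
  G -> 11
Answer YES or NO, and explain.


Checking each pair (does one codeword prefix another?):
  E='00' vs H='010': no prefix
  E='00' vs B='011': no prefix
  E='00' vs D='10': no prefix
  E='00' vs G='11': no prefix
  H='010' vs E='00': no prefix
  H='010' vs B='011': no prefix
  H='010' vs D='10': no prefix
  H='010' vs G='11': no prefix
  B='011' vs E='00': no prefix
  B='011' vs H='010': no prefix
  B='011' vs D='10': no prefix
  B='011' vs G='11': no prefix
  D='10' vs E='00': no prefix
  D='10' vs H='010': no prefix
  D='10' vs B='011': no prefix
  D='10' vs G='11': no prefix
  G='11' vs E='00': no prefix
  G='11' vs H='010': no prefix
  G='11' vs B='011': no prefix
  G='11' vs D='10': no prefix
No violation found over all pairs.

YES -- this is a valid prefix code. No codeword is a prefix of any other codeword.


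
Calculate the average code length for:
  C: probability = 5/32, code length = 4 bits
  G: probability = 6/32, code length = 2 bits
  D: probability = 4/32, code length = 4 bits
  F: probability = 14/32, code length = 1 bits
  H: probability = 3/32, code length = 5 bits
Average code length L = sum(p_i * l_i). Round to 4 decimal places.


Weighted contributions p_i * l_i:
  C: (5/32) * 4 = 20/32
  G: (6/32) * 2 = 12/32
  D: (4/32) * 4 = 16/32
  F: (14/32) * 1 = 14/32
  H: (3/32) * 5 = 15/32
Sum = (20 + 12 + 16 + 14 + 15)/32 = 77/32

L = 77/32 = 2.4063 bits/symbol


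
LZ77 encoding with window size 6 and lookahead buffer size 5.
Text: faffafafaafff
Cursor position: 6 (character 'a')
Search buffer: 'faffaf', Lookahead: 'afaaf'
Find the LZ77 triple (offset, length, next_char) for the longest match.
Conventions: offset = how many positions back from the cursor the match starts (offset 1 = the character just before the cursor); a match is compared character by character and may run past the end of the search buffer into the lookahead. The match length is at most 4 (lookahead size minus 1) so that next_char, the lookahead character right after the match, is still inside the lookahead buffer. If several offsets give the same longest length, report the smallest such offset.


Try each offset into the search buffer:
  offset=1 (pos 5, char 'f'): match length 0
  offset=2 (pos 4, char 'a'): match length 3
  offset=3 (pos 3, char 'f'): match length 0
  offset=4 (pos 2, char 'f'): match length 0
  offset=5 (pos 1, char 'a'): match length 2
  offset=6 (pos 0, char 'f'): match length 0
Longest match has length 3 at offset 2.
next_char = character at position 6 + 3 = 9 -> 'a'

Best match: offset=2, length=3 (matching 'afa' starting at position 4)
LZ77 triple: (2, 3, 'a')


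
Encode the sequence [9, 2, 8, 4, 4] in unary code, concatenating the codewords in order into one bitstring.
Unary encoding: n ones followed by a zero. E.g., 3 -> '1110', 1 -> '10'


Encode each number as n ones followed by a terminating 0:
  9 -> 1111111110 (10 bits)
  2 -> 110 (3 bits)
  8 -> 111111110 (9 bits)
  4 -> 11110 (5 bits)
  4 -> 11110 (5 bits)
Total length = 10 + 3 + 9 + 5 + 5 = 32 bits.

Unary([9, 2, 8, 4, 4]) = 11111111101101111111101111011110 (32 bits)


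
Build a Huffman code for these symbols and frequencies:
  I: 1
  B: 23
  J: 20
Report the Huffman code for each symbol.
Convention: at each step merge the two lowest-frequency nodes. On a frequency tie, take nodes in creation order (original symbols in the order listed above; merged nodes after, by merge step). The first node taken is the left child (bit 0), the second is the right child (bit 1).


Huffman tree construction:
Step 1: Merge I(1) + J(20) = 21
Step 2: Merge (I+J)(21) + B(23) = 44
Read each symbol's code off the tree from the root (left child = 0, right child = 1).

Codes:
  I: 00 (length 2)
  B: 1 (length 1)
  J: 01 (length 2)
Average code length: 65/44 = 1.4773 bits/symbol


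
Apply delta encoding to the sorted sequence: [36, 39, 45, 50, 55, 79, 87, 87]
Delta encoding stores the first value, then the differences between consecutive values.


First value: 36
Deltas:
  39 - 36 = 3
  45 - 39 = 6
  50 - 45 = 5
  55 - 50 = 5
  79 - 55 = 24
  87 - 79 = 8
  87 - 87 = 0


Delta encoded: [36, 3, 6, 5, 5, 24, 8, 0]


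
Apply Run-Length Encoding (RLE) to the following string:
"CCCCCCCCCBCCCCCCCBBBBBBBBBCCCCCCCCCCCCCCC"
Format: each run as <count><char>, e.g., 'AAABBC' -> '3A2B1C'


Scanning runs left to right:
  i=0: run of 'C' x 9 -> '9C'
  i=9: run of 'B' x 1 -> '1B'
  i=10: run of 'C' x 7 -> '7C'
  i=17: run of 'B' x 9 -> '9B'
  i=26: run of 'C' x 15 -> '15C'

RLE = 9C1B7C9B15C


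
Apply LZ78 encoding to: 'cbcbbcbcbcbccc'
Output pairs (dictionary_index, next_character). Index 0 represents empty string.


LZ78 encoding steps:
Dictionary: {0: ''}
Step 1: w='' (idx 0), next='c' -> output (0, 'c'), add 'c' as idx 1
Step 2: w='' (idx 0), next='b' -> output (0, 'b'), add 'b' as idx 2
Step 3: w='c' (idx 1), next='b' -> output (1, 'b'), add 'cb' as idx 3
Step 4: w='b' (idx 2), next='c' -> output (2, 'c'), add 'bc' as idx 4
Step 5: w='bc' (idx 4), next='b' -> output (4, 'b'), add 'bcb' as idx 5
Step 6: w='cb' (idx 3), next='c' -> output (3, 'c'), add 'cbc' as idx 6
Step 7: w='c' (idx 1), next='c' -> output (1, 'c'), add 'cc' as idx 7


Encoded: [(0, 'c'), (0, 'b'), (1, 'b'), (2, 'c'), (4, 'b'), (3, 'c'), (1, 'c')]


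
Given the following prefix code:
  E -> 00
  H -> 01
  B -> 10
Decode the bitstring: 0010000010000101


Decoding step by step:
Bits 00 -> E
Bits 10 -> B
Bits 00 -> E
Bits 00 -> E
Bits 10 -> B
Bits 00 -> E
Bits 01 -> H
Bits 01 -> H


Decoded message: EBEEBEHH


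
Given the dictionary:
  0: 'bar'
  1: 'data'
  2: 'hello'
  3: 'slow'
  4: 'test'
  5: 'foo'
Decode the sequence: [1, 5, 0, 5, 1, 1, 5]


Look up each index in the dictionary:
  1 -> 'data'
  5 -> 'foo'
  0 -> 'bar'
  5 -> 'foo'
  1 -> 'data'
  1 -> 'data'
  5 -> 'foo'

Decoded: "data foo bar foo data data foo"


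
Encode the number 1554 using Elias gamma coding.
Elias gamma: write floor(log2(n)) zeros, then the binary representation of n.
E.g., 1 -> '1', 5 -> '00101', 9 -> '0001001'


num_bits = floor(log2(1554)) + 1 = 11
leading_zeros = num_bits - 1 = 10
binary(1554) = 11000010010

Elias gamma(1554) = '0000000000' + '11000010010' = 000000000011000010010 (21 bits)


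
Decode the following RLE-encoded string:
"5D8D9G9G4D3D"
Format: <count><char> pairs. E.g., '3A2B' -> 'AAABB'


Expanding each <count><char> pair:
  5D -> 'DDDDD'
  8D -> 'DDDDDDDD'
  9G -> 'GGGGGGGGG'
  9G -> 'GGGGGGGGG'
  4D -> 'DDDD'
  3D -> 'DDD'

Decoded = DDDDDDDDDDDDDGGGGGGGGGGGGGGGGGGDDDDDDD


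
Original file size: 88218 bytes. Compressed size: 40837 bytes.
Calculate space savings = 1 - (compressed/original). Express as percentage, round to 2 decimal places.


ratio = compressed/original = 40837/88218 = 0.46291
savings = 1 - ratio = 1 - 0.46291 = 0.53709
as a percentage: 0.53709 * 100 = 53.71%

Space savings = 1 - 40837/88218 = 53.71%
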